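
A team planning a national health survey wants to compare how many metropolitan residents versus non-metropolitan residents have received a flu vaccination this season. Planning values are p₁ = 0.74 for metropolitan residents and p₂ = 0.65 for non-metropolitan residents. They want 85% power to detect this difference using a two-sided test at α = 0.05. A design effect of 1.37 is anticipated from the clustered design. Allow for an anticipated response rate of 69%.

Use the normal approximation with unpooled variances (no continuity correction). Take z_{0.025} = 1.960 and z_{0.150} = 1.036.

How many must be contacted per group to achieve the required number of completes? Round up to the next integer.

n = 924 per group

n = (z_{α/2} + z_β)² · [p₁(1−p₁) + p₂(1−p₂)] / (p₁ − p₂)²
  = (1.960 + 1.036)² · (0.74·0.26 + 0.65·0.35) / (0.09)²
  = (2.996)² · (0.1924 + 0.2275) / 0.0081
  = 8.9760 · 0.4199 / 0.0081
  = 465.31
Design effect: 1.37 × 465.31 = 637.48.
Adjust for 69% response: 637.48 / 0.69 = 923.88.
Round up → n = 924 per group.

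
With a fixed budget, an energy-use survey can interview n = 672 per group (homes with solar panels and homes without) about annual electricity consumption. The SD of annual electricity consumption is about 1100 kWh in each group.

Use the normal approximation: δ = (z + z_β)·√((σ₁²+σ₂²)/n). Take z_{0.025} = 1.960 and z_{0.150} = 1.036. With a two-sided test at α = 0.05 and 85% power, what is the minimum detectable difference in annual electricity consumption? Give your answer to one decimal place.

δ = (z_{α/2} + z_β) · √((σ₁²+σ₂²)/n)
  = (1.960 + 1.036) · √(2420000/672)
  = 2.996 · √3601.2
  = 2.996 · 60.0099
  = 179.7897

Minimum detectable difference ≈ 179.8 kWh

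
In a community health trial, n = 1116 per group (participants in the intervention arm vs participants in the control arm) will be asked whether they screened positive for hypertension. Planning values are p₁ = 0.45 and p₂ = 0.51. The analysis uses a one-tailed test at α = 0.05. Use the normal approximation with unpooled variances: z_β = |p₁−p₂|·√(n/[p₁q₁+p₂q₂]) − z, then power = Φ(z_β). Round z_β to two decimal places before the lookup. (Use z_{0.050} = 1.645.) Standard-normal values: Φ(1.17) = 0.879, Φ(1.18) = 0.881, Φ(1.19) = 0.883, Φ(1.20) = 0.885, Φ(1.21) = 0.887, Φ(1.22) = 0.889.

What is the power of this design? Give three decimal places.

Power ≈ 0.885

z_β = |p₁−p₂|·√(n/[p₁q₁+p₂q₂]) − z_α
    = 0.06 · √(1116/0.4974) − 1.645
    = 0.06 · 47.3674 − 1.645
    = 2.8420 − 1.645 = 1.1970 → 1.20
Power = Φ(1.20) = 0.885.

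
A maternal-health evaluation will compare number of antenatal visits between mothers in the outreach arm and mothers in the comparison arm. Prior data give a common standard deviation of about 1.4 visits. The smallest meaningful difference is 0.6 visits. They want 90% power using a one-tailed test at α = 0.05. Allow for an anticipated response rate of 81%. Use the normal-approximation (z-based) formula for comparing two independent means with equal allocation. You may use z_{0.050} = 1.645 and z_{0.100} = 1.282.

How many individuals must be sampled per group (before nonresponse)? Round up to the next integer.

n = 116 per group

n = (z_α + z_β)² · (σ₁² + σ₂²) / δ²
  = (1.645 + 1.282)² · (2·1.4² = 3.92) / 0.6²
  = 8.5673 · 3.92 / 0.36
  = 93.29
Adjust for 81% response: 93.29 / 0.81 = 115.17.
Round up → n = 116 per group.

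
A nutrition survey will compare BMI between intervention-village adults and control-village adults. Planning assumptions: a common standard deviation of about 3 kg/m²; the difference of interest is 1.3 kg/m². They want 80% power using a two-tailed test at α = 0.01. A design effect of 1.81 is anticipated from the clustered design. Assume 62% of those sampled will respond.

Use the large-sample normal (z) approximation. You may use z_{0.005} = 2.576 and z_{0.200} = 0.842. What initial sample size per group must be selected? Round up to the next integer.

n = (z_{α/2} + z_β)² · (σ₁² + σ₂²) / δ²
  = (2.576 + 0.842)² · (2·3² = 18) / 1.3²
  = 11.6827 · 18 / 1.69
  = 124.43
Design effect: 1.81 × 124.43 = 225.22.
Adjust for 62% response: 225.22 / 0.62 = 363.26.
Round up → n = 364 per group.

n = 364 per group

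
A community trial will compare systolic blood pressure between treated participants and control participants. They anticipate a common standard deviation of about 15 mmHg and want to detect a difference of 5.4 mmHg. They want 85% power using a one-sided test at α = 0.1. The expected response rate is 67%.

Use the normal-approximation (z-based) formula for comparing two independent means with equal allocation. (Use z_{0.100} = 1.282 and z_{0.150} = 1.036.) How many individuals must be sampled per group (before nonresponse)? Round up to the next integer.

n = (z_α + z_β)² · (σ₁² + σ₂²) / δ²
  = (1.282 + 1.036)² · (2·15² = 450) / 5.4²
  = 5.3731 · 450 / 29.16
  = 82.92
Adjust for 67% response: 82.92 / 0.67 = 123.76.
Round up → n = 124 per group.

n = 124 per group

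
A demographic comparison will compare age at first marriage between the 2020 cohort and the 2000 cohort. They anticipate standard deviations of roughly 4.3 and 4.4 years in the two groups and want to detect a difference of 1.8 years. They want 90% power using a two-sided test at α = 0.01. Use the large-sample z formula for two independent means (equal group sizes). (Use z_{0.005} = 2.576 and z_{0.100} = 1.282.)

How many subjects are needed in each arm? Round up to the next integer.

n = (z_{α/2} + z_β)² · (σ₁² + σ₂²) / δ²
  = (2.576 + 1.282)² · (4.3² + 4.4² = 37.85) / 1.8²
  = 14.8842 · 37.85 / 3.24
  = 173.88
Round up → n = 174 per group.

n = 174 per group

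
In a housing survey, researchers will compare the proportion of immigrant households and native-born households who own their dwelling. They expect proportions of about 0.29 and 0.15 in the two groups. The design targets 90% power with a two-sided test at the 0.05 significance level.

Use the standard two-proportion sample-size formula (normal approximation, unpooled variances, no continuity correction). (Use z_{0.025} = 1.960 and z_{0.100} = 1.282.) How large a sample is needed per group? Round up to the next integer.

n = (z_{α/2} + z_β)² · [p₁(1−p₁) + p₂(1−p₂)] / (p₁ − p₂)²
  = (1.960 + 1.282)² · (0.29·0.71 + 0.15·0.85) / (0.14)²
  = (3.242)² · (0.2059 + 0.1275) / 0.0196
  = 10.5106 · 0.3334 / 0.0196
  = 178.79
Round up → n = 179 per group.

n = 179 per group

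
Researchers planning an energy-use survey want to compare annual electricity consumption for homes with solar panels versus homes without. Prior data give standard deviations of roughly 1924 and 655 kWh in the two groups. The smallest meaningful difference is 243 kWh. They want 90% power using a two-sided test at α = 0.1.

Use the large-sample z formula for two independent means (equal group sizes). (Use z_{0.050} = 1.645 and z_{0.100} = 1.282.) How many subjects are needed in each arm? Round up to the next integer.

n = 600 per group

n = (z_{α/2} + z_β)² · (σ₁² + σ₂²) / δ²
  = (1.645 + 1.282)² · (1924² + 655² = 4130801) / 243²
  = 8.5673 · 4130801 / 59049
  = 599.33
Round up → n = 600 per group.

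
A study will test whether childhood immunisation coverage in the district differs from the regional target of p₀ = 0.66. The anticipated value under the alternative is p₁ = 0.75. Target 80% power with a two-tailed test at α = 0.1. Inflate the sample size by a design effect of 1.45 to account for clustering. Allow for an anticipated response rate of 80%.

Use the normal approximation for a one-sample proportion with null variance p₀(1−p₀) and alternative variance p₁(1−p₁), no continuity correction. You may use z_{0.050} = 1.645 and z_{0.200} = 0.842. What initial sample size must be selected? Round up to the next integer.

n = [z_{α/2}·√(p₀q₀) + z_β·√(p₁q₁)]² / (p₁ − p₀)²
  = [1.645·√(0.66·0.34) + 0.842·√(0.75·0.25)]² / (0.09)²
  = [1.645·0.4737 + 0.842·0.4330]² / 0.0081
  = [1.1438]² / 0.0081
  = 161.53
Design effect: 1.45 × 161.53 = 234.22.
Adjust for 80% response: 234.22 / 0.80 = 292.77.
Round up → n = 293.

n = 293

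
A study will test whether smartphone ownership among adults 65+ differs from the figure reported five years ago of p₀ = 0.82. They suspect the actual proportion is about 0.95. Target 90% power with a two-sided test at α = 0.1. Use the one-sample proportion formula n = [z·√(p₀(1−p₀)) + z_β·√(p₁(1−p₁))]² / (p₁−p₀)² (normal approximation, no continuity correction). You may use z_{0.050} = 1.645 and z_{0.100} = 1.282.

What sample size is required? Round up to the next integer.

n = [z_{α/2}·√(p₀q₀) + z_β·√(p₁q₁)]² / (p₁ − p₀)²
  = [1.645·√(0.82·0.18) + 1.282·√(0.95·0.05)]² / (0.13)²
  = [1.645·0.3842 + 1.282·0.2179]² / 0.0169
  = [0.9114]² / 0.0169
  = 49.15
Round up → n = 50.

n = 50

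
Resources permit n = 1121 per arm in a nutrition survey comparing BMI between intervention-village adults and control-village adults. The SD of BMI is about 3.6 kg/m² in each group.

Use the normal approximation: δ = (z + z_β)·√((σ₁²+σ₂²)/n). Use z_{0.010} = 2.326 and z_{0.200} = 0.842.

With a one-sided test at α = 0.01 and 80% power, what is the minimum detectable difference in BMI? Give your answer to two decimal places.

δ = (z_α + z_β) · √((σ₁²+σ₂²)/n)
  = (2.326 + 0.842) · √(25.92/1121)
  = 3.168 · √0.02312
  = 3.168 · 0.1521
  = 0.4817

Minimum detectable difference ≈ 0.48 kg/m²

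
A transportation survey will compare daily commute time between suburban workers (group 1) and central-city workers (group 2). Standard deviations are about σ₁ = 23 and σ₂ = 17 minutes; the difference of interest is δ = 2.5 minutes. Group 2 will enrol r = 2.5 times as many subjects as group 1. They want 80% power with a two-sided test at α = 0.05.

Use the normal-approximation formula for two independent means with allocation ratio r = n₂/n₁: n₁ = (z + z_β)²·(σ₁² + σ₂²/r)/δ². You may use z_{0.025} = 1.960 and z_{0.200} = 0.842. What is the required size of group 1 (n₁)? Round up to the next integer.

n₁ = (z_{α/2} + z_β)² · (σ₁² + σ₂²/r) / δ²
   = (1.960 + 0.842)² · (23² + 17²/2.5) / 2.5²
   = 7.8512 · (529 + 115.6) / 6.25
   = 7.8512 · 644.6 / 6.25
   = 809.74
Round up → n₁ = 810; n₂ = r·n₁ = 2.5 × 810 = 2025.

n₁ = 810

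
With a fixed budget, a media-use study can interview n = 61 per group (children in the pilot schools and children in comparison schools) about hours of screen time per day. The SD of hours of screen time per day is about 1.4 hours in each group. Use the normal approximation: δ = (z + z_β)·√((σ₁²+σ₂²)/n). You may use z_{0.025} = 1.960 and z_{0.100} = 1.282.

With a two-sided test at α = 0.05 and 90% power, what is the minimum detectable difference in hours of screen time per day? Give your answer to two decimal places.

Minimum detectable difference ≈ 0.82 hours

δ = (z_{α/2} + z_β) · √((σ₁²+σ₂²)/n)
  = (1.960 + 1.282) · √(3.92/61)
  = 3.242 · √0.06426
  = 3.242 · 0.2535
  = 0.8218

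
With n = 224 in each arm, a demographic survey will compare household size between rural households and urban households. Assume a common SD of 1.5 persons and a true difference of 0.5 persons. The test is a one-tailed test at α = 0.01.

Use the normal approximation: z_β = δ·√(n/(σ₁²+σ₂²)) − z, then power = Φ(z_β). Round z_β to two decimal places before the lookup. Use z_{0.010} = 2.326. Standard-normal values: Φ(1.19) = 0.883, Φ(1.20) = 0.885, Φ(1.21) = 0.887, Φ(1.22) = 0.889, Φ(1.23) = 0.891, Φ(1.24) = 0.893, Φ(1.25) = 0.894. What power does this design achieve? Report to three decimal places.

Power ≈ 0.885

z_β = δ·√(n/(σ₁²+σ₂²)) − z_α
    = 0.5 · √(224/4.5) − 2.326
    = 0.5 · 7.05534 − 2.326
    = 3.5277 − 2.326 = 1.2017 → 1.20
Power = Φ(1.20) = 0.885.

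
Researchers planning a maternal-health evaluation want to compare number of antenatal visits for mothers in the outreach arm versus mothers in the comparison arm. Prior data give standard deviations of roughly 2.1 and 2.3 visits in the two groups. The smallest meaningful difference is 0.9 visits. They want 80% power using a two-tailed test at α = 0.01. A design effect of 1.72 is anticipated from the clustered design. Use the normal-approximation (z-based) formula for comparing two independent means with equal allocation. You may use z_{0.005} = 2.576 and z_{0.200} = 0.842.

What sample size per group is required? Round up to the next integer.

n = 241 per group

n = (z_{α/2} + z_β)² · (σ₁² + σ₂²) / δ²
  = (2.576 + 0.842)² · (2.1² + 2.3² = 9.7) / 0.9²
  = 11.6827 · 9.7 / 0.81
  = 139.90
Design effect: 1.72 × 139.90 = 240.64.
Round up → n = 241 per group.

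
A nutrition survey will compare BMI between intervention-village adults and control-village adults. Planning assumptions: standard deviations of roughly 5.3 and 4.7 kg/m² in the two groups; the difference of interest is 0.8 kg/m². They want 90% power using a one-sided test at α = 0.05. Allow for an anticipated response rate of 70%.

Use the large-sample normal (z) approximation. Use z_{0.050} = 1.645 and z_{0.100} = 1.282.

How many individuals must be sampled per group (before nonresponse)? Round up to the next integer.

n = (z_α + z_β)² · (σ₁² + σ₂²) / δ²
  = (1.645 + 1.282)² · (5.3² + 4.7² = 50.18) / 0.8²
  = 8.5673 · 50.18 / 0.64
  = 671.73
Adjust for 70% response: 671.73 / 0.70 = 959.62.
Round up → n = 960 per group.

n = 960 per group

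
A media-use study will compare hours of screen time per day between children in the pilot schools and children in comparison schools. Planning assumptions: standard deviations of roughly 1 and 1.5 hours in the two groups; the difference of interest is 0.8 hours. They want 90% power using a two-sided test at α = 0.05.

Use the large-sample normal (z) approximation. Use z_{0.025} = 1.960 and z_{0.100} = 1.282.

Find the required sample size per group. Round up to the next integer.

n = (z_{α/2} + z_β)² · (σ₁² + σ₂²) / δ²
  = (1.960 + 1.282)² · (1² + 1.5² = 3.25) / 0.8²
  = 10.5106 · 3.25 / 0.64
  = 53.37
Round up → n = 54 per group.

n = 54 per group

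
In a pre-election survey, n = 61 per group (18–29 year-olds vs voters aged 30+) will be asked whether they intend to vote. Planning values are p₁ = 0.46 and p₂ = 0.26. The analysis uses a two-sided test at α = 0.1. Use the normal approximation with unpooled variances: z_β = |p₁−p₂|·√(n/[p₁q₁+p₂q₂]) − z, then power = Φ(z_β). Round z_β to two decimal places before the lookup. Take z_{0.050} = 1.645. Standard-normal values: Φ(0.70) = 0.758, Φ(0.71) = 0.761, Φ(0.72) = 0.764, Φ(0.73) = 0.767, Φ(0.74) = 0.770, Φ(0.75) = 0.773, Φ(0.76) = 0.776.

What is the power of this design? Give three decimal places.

Power ≈ 0.761

z_β = |p₁−p₂|·√(n/[p₁q₁+p₂q₂]) − z_{α/2}
    = 0.20 · √(61/0.4408) − 1.645
    = 0.20 · 11.7637 − 1.645
    = 2.3527 − 1.645 = 0.7077 → 0.71
Power = Φ(0.71) = 0.761.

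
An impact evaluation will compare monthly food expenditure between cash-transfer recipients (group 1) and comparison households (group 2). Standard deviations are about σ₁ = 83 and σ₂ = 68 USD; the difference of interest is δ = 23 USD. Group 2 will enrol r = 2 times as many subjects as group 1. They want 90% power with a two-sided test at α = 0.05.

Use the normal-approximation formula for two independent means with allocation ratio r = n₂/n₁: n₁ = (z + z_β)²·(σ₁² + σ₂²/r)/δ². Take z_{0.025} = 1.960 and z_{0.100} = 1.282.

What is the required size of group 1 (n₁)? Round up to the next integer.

n₁ = 183

n₁ = (z_{α/2} + z_β)² · (σ₁² + σ₂²/r) / δ²
   = (1.960 + 1.282)² · (83² + 68²/2) / 23²
   = 10.5106 · (6889 + 2312) / 529
   = 10.5106 · 9201 / 529
   = 182.81
Round up → n₁ = 183; n₂ = r·n₁ = 2 × 183 = 366.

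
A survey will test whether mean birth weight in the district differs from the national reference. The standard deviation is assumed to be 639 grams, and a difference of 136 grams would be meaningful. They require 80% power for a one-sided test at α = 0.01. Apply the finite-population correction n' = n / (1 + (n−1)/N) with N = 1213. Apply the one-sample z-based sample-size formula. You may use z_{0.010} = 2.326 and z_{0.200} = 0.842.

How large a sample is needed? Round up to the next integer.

n = 188

n = (z_α + z_β)² · σ² / δ²
  = (2.326 + 0.842)² · 639² / 136²
  = 10.0362 · 408321 / 18496
  = 221.56
Finite-population correction (N = 1213): 221.56 / (1 + (221.56 − 1)/1213) = 187.47.
Round up → n = 188.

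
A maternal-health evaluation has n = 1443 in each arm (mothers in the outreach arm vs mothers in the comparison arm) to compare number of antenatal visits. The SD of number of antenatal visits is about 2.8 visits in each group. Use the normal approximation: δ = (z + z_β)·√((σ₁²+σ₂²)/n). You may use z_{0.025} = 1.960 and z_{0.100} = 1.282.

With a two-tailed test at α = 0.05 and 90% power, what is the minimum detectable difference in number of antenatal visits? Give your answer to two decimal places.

Minimum detectable difference ≈ 0.34 visits

δ = (z_{α/2} + z_β) · √((σ₁²+σ₂²)/n)
  = (1.960 + 1.282) · √(15.68/1443)
  = 3.242 · √0.01087
  = 3.242 · 0.1042
  = 0.3380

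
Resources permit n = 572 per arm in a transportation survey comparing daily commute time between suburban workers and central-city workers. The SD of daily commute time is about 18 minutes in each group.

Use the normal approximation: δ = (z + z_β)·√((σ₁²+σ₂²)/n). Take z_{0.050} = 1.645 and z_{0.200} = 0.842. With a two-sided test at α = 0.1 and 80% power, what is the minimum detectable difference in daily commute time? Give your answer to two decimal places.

Minimum detectable difference ≈ 2.65 minutes

δ = (z_{α/2} + z_β) · √((σ₁²+σ₂²)/n)
  = (1.645 + 0.842) · √(648/572)
  = 2.487 · √1.1329
  = 2.487 · 1.0644
  = 2.6471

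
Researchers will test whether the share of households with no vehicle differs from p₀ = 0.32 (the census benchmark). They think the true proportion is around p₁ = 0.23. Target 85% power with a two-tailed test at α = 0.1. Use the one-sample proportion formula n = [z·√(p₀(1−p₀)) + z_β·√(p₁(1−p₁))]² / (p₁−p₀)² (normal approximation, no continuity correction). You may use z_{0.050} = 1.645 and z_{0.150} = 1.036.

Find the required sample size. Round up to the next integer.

n = [z_{α/2}·√(p₀q₀) + z_β·√(p₁q₁)]² / (p₁ − p₀)²
  = [1.645·√(0.32·0.68) + 1.036·√(0.23·0.77)]² / (-0.09)²
  = [1.645·0.4665 + 1.036·0.4208]² / 0.0081
  = [1.2033]² / 0.0081
  = 178.77
Round up → n = 179.

n = 179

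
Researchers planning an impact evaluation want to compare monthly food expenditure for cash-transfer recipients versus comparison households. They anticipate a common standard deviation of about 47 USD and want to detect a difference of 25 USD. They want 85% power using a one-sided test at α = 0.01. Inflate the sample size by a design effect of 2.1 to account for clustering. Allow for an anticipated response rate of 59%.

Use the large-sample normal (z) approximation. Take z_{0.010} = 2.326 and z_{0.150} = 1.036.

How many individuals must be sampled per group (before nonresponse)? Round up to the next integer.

n = (z_α + z_β)² · (σ₁² + σ₂²) / δ²
  = (2.326 + 1.036)² · (2·47² = 4418) / 25²
  = 11.3030 · 4418 / 625
  = 79.90
Design effect: 2.1 × 79.90 = 167.79.
Adjust for 59% response: 167.79 / 0.59 = 284.39.
Round up → n = 285 per group.

n = 285 per group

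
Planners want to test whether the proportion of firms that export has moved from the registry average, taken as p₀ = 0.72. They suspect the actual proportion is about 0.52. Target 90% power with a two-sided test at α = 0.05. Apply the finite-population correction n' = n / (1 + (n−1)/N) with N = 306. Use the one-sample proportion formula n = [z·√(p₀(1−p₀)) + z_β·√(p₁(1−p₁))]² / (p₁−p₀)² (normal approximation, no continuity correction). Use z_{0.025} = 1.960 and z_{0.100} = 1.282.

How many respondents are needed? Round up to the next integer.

n = [z_{α/2}·√(p₀q₀) + z_β·√(p₁q₁)]² / (p₁ − p₀)²
  = [1.960·√(0.72·0.28) + 1.282·√(0.52·0.48)]² / (-0.20)²
  = [1.960·0.4490 + 1.282·0.4996]² / 0.0400
  = [1.5205]² / 0.0400
  = 57.80
Finite-population correction (N = 306): 57.80 / (1 + (57.80 − 1)/306) = 48.75.
Round up → n = 49.

n = 49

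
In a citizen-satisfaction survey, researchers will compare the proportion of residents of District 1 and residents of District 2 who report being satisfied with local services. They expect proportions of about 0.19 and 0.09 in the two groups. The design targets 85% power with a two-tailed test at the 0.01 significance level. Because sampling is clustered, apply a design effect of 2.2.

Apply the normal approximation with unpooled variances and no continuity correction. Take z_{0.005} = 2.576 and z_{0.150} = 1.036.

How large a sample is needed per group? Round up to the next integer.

n = 677 per group

n = (z_{α/2} + z_β)² · [p₁(1−p₁) + p₂(1−p₂)] / (p₁ − p₂)²
  = (2.576 + 1.036)² · (0.19·0.81 + 0.09·0.91) / (0.10)²
  = (3.612)² · (0.1539 + 0.0819) / 0.0100
  = 13.0465 · 0.2358 / 0.0100
  = 307.64
Design effect: 2.2 × 307.64 = 676.80.
Round up → n = 677 per group.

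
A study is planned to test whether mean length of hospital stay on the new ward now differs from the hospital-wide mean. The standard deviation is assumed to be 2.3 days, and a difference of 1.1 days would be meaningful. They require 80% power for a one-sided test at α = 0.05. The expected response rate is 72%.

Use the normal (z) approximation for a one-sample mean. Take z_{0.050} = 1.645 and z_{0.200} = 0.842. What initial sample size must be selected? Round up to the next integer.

n = (z_α + z_β)² · σ² / δ²
  = (1.645 + 0.842)² · 2.3² / 1.1²
  = 6.1852 · 5.29 / 1.21
  = 27.04
Adjust for 72% response: 27.04 / 0.72 = 37.56.
Round up → n = 38.

n = 38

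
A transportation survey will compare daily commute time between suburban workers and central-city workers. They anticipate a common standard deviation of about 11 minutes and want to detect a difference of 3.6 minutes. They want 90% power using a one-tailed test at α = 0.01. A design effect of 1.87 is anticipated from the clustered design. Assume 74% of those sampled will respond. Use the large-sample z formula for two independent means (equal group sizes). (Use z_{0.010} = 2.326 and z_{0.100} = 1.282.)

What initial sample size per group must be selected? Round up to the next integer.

n = 615 per group

n = (z_α + z_β)² · (σ₁² + σ₂²) / δ²
  = (2.326 + 1.282)² · (2·11² = 242) / 3.6²
  = 13.0177 · 242 / 12.96
  = 243.08
Design effect: 1.87 × 243.08 = 454.55.
Adjust for 74% response: 454.55 / 0.74 = 614.26.
Round up → n = 615 per group.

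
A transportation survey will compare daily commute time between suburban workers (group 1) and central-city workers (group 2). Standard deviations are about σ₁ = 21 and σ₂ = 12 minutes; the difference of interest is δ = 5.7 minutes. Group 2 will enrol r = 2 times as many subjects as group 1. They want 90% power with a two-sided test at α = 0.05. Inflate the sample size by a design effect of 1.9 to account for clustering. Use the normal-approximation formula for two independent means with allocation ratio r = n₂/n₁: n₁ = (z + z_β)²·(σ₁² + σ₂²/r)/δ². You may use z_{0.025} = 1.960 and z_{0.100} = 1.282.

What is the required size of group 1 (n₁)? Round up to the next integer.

n₁ = 316

n₁ = (z_{α/2} + z_β)² · (σ₁² + σ₂²/r) / δ²
   = (1.960 + 1.282)² · (21² + 12²/2) / 5.7²
   = 10.5106 · (441 + 72) / 32.49
   = 10.5106 · 513 / 32.49
   = 165.96
Design effect: 1.9 × 165.96 = 315.32.
Round up → n₁ = 316; n₂ = r·n₁ = 2 × 316 = 632.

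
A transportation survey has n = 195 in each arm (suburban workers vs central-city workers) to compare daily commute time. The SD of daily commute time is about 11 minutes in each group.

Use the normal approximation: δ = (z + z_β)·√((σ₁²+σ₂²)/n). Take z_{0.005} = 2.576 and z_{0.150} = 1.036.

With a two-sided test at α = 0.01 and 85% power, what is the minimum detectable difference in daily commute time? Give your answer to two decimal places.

δ = (z_{α/2} + z_β) · √((σ₁²+σ₂²)/n)
  = (2.576 + 1.036) · √(242/195)
  = 3.612 · √1.241
  = 3.612 · 1.1140
  = 4.0238

Minimum detectable difference ≈ 4.02 minutes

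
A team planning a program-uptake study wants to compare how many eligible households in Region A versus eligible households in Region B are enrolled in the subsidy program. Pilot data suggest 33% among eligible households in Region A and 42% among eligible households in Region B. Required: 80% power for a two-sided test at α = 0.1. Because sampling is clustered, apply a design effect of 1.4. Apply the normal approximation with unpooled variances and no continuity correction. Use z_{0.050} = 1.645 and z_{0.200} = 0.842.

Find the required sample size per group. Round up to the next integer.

n = (z_{α/2} + z_β)² · [p₁(1−p₁) + p₂(1−p₂)] / (p₁ − p₂)²
  = (1.645 + 0.842)² · (0.33·0.67 + 0.42·0.58) / (-0.09)²
  = (2.487)² · (0.2211 + 0.2436) / 0.0081
  = 6.1852 · 0.4647 / 0.0081
  = 354.85
Design effect: 1.4 × 354.85 = 496.78.
Round up → n = 497 per group.

n = 497 per group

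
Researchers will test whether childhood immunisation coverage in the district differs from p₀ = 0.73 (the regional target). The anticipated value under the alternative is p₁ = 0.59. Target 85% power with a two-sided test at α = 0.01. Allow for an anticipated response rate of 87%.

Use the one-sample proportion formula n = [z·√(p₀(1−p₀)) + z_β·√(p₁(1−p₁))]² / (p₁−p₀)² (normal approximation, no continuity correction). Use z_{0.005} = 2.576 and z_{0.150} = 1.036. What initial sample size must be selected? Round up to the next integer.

n = [z_{α/2}·√(p₀q₀) + z_β·√(p₁q₁)]² / (p₁ − p₀)²
  = [2.576·√(0.73·0.27) + 1.036·√(0.59·0.41)]² / (-0.14)²
  = [2.576·0.4440 + 1.036·0.4918]² / 0.0196
  = [1.6532]² / 0.0196
  = 139.44
Adjust for 87% response: 139.44 / 0.87 = 160.27.
Round up → n = 161.

n = 161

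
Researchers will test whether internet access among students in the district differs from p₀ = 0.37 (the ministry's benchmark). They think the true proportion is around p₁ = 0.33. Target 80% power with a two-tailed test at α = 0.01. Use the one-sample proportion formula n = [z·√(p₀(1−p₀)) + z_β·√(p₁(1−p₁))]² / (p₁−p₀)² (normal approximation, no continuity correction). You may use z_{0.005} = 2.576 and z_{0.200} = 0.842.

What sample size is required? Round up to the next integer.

n = 1681

n = [z_{α/2}·√(p₀q₀) + z_β·√(p₁q₁)]² / (p₁ − p₀)²
  = [2.576·√(0.37·0.63) + 0.842·√(0.33·0.67)]² / (-0.04)²
  = [2.576·0.4828 + 0.842·0.4702]² / 0.0016
  = [1.6396]² / 0.0016
  = 1680.23
Round up → n = 1681.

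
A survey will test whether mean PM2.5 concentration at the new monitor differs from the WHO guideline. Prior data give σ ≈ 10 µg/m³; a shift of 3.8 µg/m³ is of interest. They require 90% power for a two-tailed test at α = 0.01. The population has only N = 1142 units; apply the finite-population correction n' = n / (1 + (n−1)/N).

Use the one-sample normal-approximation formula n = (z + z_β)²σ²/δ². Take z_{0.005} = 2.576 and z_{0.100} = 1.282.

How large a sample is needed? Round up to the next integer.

n = (z_{α/2} + z_β)² · σ² / δ²
  = (2.576 + 1.282)² · 10² / 3.8²
  = 14.8842 · 100 / 14.44
  = 103.08
Finite-population correction (N = 1142): 103.08 / (1 + (103.08 − 1)/1142) = 94.62.
Round up → n = 95.

n = 95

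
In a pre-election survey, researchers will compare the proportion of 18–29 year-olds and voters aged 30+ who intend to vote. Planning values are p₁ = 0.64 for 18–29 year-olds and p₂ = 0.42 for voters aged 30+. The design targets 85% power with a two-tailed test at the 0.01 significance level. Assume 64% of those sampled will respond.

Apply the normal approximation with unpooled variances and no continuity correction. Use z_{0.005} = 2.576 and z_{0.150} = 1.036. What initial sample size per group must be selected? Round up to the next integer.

n = (z_{α/2} + z_β)² · [p₁(1−p₁) + p₂(1−p₂)] / (p₁ − p₂)²
  = (2.576 + 1.036)² · (0.64·0.36 + 0.42·0.58) / (0.22)²
  = (3.612)² · (0.2304 + 0.2436) / 0.0484
  = 13.0465 · 0.4740 / 0.0484
  = 127.77
Adjust for 64% response: 127.77 / 0.64 = 199.64.
Round up → n = 200 per group.

n = 200 per group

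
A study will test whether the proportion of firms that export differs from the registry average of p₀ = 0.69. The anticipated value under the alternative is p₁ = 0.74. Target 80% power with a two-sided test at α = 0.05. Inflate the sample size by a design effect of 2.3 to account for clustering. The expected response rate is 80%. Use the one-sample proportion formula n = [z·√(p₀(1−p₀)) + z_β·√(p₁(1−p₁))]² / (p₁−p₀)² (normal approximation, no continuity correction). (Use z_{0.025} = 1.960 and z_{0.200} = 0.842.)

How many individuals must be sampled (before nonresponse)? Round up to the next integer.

n = 1872

n = [z_{α/2}·√(p₀q₀) + z_β·√(p₁q₁)]² / (p₁ − p₀)²
  = [1.960·√(0.69·0.31) + 0.842·√(0.74·0.26)]² / (0.05)²
  = [1.960·0.4625 + 0.842·0.4386]² / 0.0025
  = [1.2758]² / 0.0025
  = 651.08
Design effect: 2.3 × 651.08 = 1497.49.
Adjust for 80% response: 1497.49 / 0.80 = 1871.86.
Round up → n = 1872.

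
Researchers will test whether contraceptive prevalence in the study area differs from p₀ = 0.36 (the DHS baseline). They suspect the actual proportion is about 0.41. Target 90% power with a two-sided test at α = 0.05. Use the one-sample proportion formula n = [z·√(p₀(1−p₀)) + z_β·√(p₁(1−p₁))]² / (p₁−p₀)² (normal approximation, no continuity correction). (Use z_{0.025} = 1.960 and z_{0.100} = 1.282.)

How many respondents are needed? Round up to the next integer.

n = 988

n = [z_{α/2}·√(p₀q₀) + z_β·√(p₁q₁)]² / (p₁ − p₀)²
  = [1.960·√(0.36·0.64) + 1.282·√(0.41·0.59)]² / (0.05)²
  = [1.960·0.4800 + 1.282·0.4918]² / 0.0025
  = [1.5713]² / 0.0025
  = 987.63
Round up → n = 988.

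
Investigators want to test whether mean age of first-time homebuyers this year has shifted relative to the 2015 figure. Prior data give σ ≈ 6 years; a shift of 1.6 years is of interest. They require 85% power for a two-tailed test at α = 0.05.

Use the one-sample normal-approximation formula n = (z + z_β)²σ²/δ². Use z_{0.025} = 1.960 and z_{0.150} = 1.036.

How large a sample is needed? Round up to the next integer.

n = (z_{α/2} + z_β)² · σ² / δ²
  = (1.960 + 1.036)² · 6² / 1.6²
  = 8.9760 · 36 / 2.56
  = 126.23
Round up → n = 127.

n = 127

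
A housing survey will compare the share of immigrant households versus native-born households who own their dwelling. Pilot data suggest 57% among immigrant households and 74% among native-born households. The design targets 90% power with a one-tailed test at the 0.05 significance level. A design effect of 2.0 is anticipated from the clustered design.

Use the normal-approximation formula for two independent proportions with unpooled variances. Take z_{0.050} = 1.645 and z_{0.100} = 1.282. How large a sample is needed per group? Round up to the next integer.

n = (z_α + z_β)² · [p₁(1−p₁) + p₂(1−p₂)] / (p₁ − p₂)²
  = (1.645 + 1.282)² · (0.57·0.43 + 0.74·0.26) / (-0.17)²
  = (2.927)² · (0.2451 + 0.1924) / 0.0289
  = 8.5673 · 0.4375 / 0.0289
  = 129.70
Design effect: 2.0 × 129.70 = 259.39.
Round up → n = 260 per group.

n = 260 per group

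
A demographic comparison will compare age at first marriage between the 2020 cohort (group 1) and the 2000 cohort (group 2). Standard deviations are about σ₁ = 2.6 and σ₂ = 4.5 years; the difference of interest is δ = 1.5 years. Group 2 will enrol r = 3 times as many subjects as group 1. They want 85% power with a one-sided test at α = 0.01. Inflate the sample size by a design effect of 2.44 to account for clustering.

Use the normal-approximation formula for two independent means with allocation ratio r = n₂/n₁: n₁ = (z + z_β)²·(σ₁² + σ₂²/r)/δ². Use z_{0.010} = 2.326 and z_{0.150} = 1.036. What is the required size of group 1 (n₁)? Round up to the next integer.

n₁ = 166

n₁ = (z_α + z_β)² · (σ₁² + σ₂²/r) / δ²
   = (2.326 + 1.036)² · (2.6² + 4.5²/3) / 1.5²
   = 11.3030 · (6.76 + 6.75) / 2.25
   = 11.3030 · 13.51 / 2.25
   = 67.87
Design effect: 2.44 × 67.87 = 165.60.
Round up → n₁ = 166; n₂ = r·n₁ = 3 × 166 = 498.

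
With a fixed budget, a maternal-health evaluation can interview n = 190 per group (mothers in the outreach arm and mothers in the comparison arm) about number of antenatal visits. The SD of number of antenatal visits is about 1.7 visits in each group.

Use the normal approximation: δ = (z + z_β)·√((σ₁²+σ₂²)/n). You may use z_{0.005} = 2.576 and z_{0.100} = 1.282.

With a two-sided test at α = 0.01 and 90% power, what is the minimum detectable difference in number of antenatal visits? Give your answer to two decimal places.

Minimum detectable difference ≈ 0.67 visits

δ = (z_{α/2} + z_β) · √((σ₁²+σ₂²)/n)
  = (2.576 + 1.282) · √(5.78/190)
  = 3.858 · √0.03042
  = 3.858 · 0.1744
  = 0.6729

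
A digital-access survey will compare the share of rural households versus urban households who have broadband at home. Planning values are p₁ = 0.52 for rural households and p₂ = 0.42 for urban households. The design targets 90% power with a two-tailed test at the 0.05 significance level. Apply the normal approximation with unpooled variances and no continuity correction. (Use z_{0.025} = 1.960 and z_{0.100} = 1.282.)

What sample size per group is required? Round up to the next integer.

n = 519 per group

n = (z_{α/2} + z_β)² · [p₁(1−p₁) + p₂(1−p₂)] / (p₁ − p₂)²
  = (1.960 + 1.282)² · (0.52·0.48 + 0.42·0.58) / (0.10)²
  = (3.242)² · (0.2496 + 0.2436) / 0.0100
  = 10.5106 · 0.4932 / 0.0100
  = 518.38
Round up → n = 519 per group.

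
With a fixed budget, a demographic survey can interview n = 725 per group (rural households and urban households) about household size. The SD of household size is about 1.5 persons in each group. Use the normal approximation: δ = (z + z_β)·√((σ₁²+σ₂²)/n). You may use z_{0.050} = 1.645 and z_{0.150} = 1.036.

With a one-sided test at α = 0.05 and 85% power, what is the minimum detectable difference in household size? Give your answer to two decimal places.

Minimum detectable difference ≈ 0.21 persons

δ = (z_α + z_β) · √((σ₁²+σ₂²)/n)
  = (1.645 + 1.036) · √(4.5/725)
  = 2.681 · √0.00621
  = 2.681 · 0.0788
  = 0.2112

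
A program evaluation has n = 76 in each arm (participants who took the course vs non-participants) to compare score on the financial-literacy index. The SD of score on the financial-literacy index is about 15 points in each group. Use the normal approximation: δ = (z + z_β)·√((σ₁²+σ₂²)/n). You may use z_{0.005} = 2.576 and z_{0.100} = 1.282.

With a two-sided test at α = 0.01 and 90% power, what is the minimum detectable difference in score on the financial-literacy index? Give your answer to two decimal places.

δ = (z_{α/2} + z_β) · √((σ₁²+σ₂²)/n)
  = (2.576 + 1.282) · √(450/76)
  = 3.858 · √5.9211
  = 3.858 · 2.4333
  = 9.3878

Minimum detectable difference ≈ 9.39 points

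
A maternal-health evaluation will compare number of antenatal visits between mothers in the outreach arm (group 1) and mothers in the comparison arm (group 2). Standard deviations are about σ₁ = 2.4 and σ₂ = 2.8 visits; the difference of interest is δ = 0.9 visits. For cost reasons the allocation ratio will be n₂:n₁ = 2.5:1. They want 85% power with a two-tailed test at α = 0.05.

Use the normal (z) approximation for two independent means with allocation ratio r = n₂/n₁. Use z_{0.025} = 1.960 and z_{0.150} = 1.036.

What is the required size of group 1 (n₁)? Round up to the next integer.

n₁ = 99

n₁ = (z_{α/2} + z_β)² · (σ₁² + σ₂²/r) / δ²
   = (1.960 + 1.036)² · (2.4² + 2.8²/2.5) / 0.9²
   = 8.9760 · (5.76 + 3.136) / 0.81
   = 8.9760 · 8.896 / 0.81
   = 98.58
Round up → n₁ = 99; n₂ = r·n₁ = 2.5 × 99 = 248.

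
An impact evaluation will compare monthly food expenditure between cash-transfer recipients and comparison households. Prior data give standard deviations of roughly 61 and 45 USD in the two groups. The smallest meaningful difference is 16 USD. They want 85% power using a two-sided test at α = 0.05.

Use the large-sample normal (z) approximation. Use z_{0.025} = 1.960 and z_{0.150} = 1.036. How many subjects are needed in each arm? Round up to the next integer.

n = (z_{α/2} + z_β)² · (σ₁² + σ₂²) / δ²
  = (1.960 + 1.036)² · (61² + 45² = 5746) / 16²
  = 8.9760 · 5746 / 256
  = 201.47
Round up → n = 202 per group.

n = 202 per group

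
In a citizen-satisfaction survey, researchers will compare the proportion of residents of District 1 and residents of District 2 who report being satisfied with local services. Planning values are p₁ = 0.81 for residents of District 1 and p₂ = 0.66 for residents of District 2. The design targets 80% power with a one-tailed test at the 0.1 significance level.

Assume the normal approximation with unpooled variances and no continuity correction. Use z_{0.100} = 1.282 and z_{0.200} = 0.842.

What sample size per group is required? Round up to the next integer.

n = (z_α + z_β)² · [p₁(1−p₁) + p₂(1−p₂)] / (p₁ − p₂)²
  = (1.282 + 0.842)² · (0.81·0.19 + 0.66·0.34) / (0.15)²
  = (2.124)² · (0.1539 + 0.2244) / 0.0225
  = 4.5114 · 0.3783 / 0.0225
  = 75.85
Round up → n = 76 per group.

n = 76 per group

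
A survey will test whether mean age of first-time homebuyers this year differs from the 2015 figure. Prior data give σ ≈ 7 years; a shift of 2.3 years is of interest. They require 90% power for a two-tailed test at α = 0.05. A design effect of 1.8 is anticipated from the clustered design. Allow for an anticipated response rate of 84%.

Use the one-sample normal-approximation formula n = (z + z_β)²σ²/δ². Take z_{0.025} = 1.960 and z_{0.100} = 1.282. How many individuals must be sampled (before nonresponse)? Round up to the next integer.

n = 209

n = (z_{α/2} + z_β)² · σ² / δ²
  = (1.960 + 1.282)² · 7² / 2.3²
  = 10.5106 · 49 / 5.29
  = 97.36
Design effect: 1.8 × 97.36 = 175.24.
Adjust for 84% response: 175.24 / 0.84 = 208.62.
Round up → n = 209.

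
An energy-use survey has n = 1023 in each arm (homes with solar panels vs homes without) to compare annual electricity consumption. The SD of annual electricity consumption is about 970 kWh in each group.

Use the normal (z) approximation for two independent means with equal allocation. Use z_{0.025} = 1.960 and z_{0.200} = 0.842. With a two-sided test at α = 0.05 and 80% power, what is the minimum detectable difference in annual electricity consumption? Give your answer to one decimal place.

δ = (z_{α/2} + z_β) · √((σ₁²+σ₂²)/n)
  = (1.960 + 0.842) · √(1881800/1023)
  = 2.802 · √1839.5
  = 2.802 · 42.8893
  = 120.1758

Minimum detectable difference ≈ 120.2 kWh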